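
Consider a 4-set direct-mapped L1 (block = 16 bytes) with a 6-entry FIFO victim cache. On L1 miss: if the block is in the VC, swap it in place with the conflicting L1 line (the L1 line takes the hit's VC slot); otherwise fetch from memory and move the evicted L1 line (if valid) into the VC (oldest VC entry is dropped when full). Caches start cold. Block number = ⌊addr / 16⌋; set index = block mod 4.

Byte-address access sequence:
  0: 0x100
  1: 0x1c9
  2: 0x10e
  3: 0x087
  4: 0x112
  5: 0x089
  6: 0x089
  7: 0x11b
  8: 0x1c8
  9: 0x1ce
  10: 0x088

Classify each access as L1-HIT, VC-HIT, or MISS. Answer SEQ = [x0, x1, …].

SEQ = [MISS, MISS, VC-HIT, MISS, MISS, L1-HIT, L1-HIT, L1-HIT, VC-HIT, L1-HIT, VC-HIT]

#0 0x100→b16/s0 MISS; vc=[]
#1 0x1c9→b28/s0 MISS; vc=[16]
#2 0x10e→b16/s0 VC-HIT; vc=[28]
#3 0x87→b8/s0 MISS; vc=[28,16]
#4 0x112→b17/s1 MISS; vc=[28,16]
#5 0x89→b8/s0 L1-HIT; vc=[28,16]
#6 0x89→b8/s0 L1-HIT; vc=[28,16]
#7 0x11b→b17/s1 L1-HIT; vc=[28,16]
#8 0x1c8→b28/s0 VC-HIT; vc=[8,16]
#9 0x1ce→b28/s0 L1-HIT; vc=[8,16]
#10 0x88→b8/s0 VC-HIT; vc=[28,16]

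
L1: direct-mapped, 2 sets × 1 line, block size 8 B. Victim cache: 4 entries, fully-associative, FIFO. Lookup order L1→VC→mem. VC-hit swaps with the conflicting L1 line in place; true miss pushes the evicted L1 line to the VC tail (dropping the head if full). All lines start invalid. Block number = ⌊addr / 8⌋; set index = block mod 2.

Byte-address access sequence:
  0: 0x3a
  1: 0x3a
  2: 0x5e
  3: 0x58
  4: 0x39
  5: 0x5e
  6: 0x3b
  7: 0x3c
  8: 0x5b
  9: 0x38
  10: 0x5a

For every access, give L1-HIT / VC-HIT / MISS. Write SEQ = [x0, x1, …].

#0 0x3a→b7/s1 MISS; vc=[]
#1 0x3a→b7/s1 L1-HIT; vc=[]
#2 0x5e→b11/s1 MISS; vc=[7]
#3 0x58→b11/s1 L1-HIT; vc=[7]
#4 0x39→b7/s1 VC-HIT; vc=[11]
#5 0x5e→b11/s1 VC-HIT; vc=[7]
#6 0x3b→b7/s1 VC-HIT; vc=[11]
#7 0x3c→b7/s1 L1-HIT; vc=[11]
#8 0x5b→b11/s1 VC-HIT; vc=[7]
#9 0x38→b7/s1 VC-HIT; vc=[11]
#10 0x5a→b11/s1 VC-HIT; vc=[7]

SEQ = [MISS, L1-HIT, MISS, L1-HIT, VC-HIT, VC-HIT, VC-HIT, L1-HIT, VC-HIT, VC-HIT, VC-HIT]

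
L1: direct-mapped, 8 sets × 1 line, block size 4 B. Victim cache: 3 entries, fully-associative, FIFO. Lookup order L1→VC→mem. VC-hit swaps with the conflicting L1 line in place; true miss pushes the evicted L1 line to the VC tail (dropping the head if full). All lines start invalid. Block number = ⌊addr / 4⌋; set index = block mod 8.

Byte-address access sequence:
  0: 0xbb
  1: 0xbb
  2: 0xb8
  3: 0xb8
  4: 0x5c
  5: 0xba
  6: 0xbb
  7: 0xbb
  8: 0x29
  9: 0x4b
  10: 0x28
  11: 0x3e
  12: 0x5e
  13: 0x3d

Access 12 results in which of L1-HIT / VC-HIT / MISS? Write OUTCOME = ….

#0 0xbb→b46/s6 MISS; vc=[]
#1 0xbb→b46/s6 L1-HIT; vc=[]
#2 0xb8→b46/s6 L1-HIT; vc=[]
#3 0xb8→b46/s6 L1-HIT; vc=[]
#4 0x5c→b23/s7 MISS; vc=[]
#5 0xba→b46/s6 L1-HIT; vc=[]
#6 0xbb→b46/s6 L1-HIT; vc=[]
#7 0xbb→b46/s6 L1-HIT; vc=[]
#8 0x29→b10/s2 MISS; vc=[]
#9 0x4b→b18/s2 MISS; vc=[10]
#10 0x28→b10/s2 VC-HIT; vc=[18]
#11 0x3e→b15/s7 MISS; vc=[18,23]
#12 0x5e→b23/s7 VC-HIT; vc=[18,15]
#13 0x3d→b15/s7 VC-HIT; vc=[18,23]

OUTCOME = VC-HIT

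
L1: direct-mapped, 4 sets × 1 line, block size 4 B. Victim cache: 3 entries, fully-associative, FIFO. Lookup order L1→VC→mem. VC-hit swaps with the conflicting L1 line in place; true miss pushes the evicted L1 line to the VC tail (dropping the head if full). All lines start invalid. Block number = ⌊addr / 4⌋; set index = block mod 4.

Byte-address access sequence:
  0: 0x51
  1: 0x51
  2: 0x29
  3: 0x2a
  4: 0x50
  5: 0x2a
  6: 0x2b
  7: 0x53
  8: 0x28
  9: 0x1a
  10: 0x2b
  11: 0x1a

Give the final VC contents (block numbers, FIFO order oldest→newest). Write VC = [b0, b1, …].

  [0] addr=0x51 blk=20 s=0: MISS | VC []
  [1] addr=0x51 blk=20 s=0: L1-HIT | VC []
  [2] addr=0x29 blk=10 s=2: MISS | VC []
  [3] addr=0x2a blk=10 s=2: L1-HIT | VC []
  [4] addr=0x50 blk=20 s=0: L1-HIT | VC []
  [5] addr=0x2a blk=10 s=2: L1-HIT | VC []
  [6] addr=0x2b blk=10 s=2: L1-HIT | VC []
  [7] addr=0x53 blk=20 s=0: L1-HIT | VC []
  [8] addr=0x28 blk=10 s=2: L1-HIT | VC []
  [9] addr=0x1a blk=6 s=2: MISS | VC [10]
  [10] addr=0x2b blk=10 s=2: VC-HIT | VC [6]
  [11] addr=0x1a blk=6 s=2: VC-HIT | VC [10]

VC = [10]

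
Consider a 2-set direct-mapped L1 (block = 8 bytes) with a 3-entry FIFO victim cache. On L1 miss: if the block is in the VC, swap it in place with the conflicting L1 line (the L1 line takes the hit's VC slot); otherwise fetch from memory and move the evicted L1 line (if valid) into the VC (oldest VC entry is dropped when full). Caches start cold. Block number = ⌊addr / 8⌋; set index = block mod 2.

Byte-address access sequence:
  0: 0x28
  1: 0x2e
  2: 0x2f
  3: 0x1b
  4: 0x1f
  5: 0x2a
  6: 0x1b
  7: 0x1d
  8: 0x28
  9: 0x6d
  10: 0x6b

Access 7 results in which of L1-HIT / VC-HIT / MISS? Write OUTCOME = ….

  [0] addr=0x28 blk=5 s=1: MISS | VC []
  [1] addr=0x2e blk=5 s=1: L1-HIT | VC []
  [2] addr=0x2f blk=5 s=1: L1-HIT | VC []
  [3] addr=0x1b blk=3 s=1: MISS | VC [5]
  [4] addr=0x1f blk=3 s=1: L1-HIT | VC [5]
  [5] addr=0x2a blk=5 s=1: VC-HIT | VC [3]
  [6] addr=0x1b blk=3 s=1: VC-HIT | VC [5]
  [7] addr=0x1d blk=3 s=1: L1-HIT | VC [5]
  [8] addr=0x28 blk=5 s=1: VC-HIT | VC [3]
  [9] addr=0x6d blk=13 s=1: MISS | VC [3, 5]
  [10] addr=0x6b blk=13 s=1: L1-HIT | VC [3, 5]

OUTCOME = L1-HIT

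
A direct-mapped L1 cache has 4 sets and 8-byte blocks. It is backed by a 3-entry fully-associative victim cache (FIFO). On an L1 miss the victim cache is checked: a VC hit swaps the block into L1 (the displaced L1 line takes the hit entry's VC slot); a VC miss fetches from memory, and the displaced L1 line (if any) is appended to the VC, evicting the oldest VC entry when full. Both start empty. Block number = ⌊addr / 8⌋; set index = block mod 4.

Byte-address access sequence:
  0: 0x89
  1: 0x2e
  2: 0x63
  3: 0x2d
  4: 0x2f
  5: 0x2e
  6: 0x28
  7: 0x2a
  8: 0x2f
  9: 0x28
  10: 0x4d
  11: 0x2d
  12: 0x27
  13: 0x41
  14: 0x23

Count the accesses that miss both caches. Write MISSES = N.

MISSES = 6

#0 0x89→b17/s1 MISS; vc=[]
#1 0x2e→b5/s1 MISS; vc=[17]
#2 0x63→b12/s0 MISS; vc=[17]
#3 0x2d→b5/s1 L1-HIT; vc=[17]
#4 0x2f→b5/s1 L1-HIT; vc=[17]
#5 0x2e→b5/s1 L1-HIT; vc=[17]
#6 0x28→b5/s1 L1-HIT; vc=[17]
#7 0x2a→b5/s1 L1-HIT; vc=[17]
#8 0x2f→b5/s1 L1-HIT; vc=[17]
#9 0x28→b5/s1 L1-HIT; vc=[17]
#10 0x4d→b9/s1 MISS; vc=[17,5]
#11 0x2d→b5/s1 VC-HIT; vc=[17,9]
#12 0x27→b4/s0 MISS; vc=[17,9,12]
#13 0x41→b8/s0 MISS; vc=[9,12,4]
#14 0x23→b4/s0 VC-HIT; vc=[9,12,8]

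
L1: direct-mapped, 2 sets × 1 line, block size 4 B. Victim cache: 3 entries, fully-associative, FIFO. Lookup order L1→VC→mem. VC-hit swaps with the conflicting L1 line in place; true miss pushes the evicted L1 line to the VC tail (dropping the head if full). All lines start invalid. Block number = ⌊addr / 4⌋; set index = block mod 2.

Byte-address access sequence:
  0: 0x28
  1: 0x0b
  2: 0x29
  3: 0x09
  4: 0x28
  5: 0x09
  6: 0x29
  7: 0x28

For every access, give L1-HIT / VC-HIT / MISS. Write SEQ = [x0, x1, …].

SEQ = [MISS, MISS, VC-HIT, VC-HIT, VC-HIT, VC-HIT, VC-HIT, L1-HIT]

  [0] addr=0x28 blk=10 s=0: MISS | VC []
  [1] addr=0xb blk=2 s=0: MISS | VC [10]
  [2] addr=0x29 blk=10 s=0: VC-HIT | VC [2]
  [3] addr=0x9 blk=2 s=0: VC-HIT | VC [10]
  [4] addr=0x28 blk=10 s=0: VC-HIT | VC [2]
  [5] addr=0x9 blk=2 s=0: VC-HIT | VC [10]
  [6] addr=0x29 blk=10 s=0: VC-HIT | VC [2]
  [7] addr=0x28 blk=10 s=0: L1-HIT | VC [2]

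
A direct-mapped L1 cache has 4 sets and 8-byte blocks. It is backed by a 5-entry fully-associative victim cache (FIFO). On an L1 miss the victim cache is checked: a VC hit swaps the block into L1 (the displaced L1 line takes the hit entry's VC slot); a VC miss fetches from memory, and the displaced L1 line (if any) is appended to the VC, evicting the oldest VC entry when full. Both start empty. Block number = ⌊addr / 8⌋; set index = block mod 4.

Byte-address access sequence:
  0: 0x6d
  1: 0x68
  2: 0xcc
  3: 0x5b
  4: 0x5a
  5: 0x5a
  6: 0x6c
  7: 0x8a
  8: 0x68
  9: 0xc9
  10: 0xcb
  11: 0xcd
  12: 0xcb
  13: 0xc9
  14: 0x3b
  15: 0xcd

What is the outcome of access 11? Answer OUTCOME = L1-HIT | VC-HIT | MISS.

  [0] addr=0x6d blk=13 s=1: MISS | VC []
  [1] addr=0x68 blk=13 s=1: L1-HIT | VC []
  [2] addr=0xcc blk=25 s=1: MISS | VC [13]
  [3] addr=0x5b blk=11 s=3: MISS | VC [13]
  [4] addr=0x5a blk=11 s=3: L1-HIT | VC [13]
  [5] addr=0x5a blk=11 s=3: L1-HIT | VC [13]
  [6] addr=0x6c blk=13 s=1: VC-HIT | VC [25]
  [7] addr=0x8a blk=17 s=1: MISS | VC [25, 13]
  [8] addr=0x68 blk=13 s=1: VC-HIT | VC [25, 17]
  [9] addr=0xc9 blk=25 s=1: VC-HIT | VC [13, 17]
  [10] addr=0xcb blk=25 s=1: L1-HIT | VC [13, 17]
  [11] addr=0xcd blk=25 s=1: L1-HIT | VC [13, 17]
  [12] addr=0xcb blk=25 s=1: L1-HIT | VC [13, 17]
  [13] addr=0xc9 blk=25 s=1: L1-HIT | VC [13, 17]
  [14] addr=0x3b blk=7 s=3: MISS | VC [13, 17, 11]
  [15] addr=0xcd blk=25 s=1: L1-HIT | VC [13, 17, 11]

OUTCOME = L1-HIT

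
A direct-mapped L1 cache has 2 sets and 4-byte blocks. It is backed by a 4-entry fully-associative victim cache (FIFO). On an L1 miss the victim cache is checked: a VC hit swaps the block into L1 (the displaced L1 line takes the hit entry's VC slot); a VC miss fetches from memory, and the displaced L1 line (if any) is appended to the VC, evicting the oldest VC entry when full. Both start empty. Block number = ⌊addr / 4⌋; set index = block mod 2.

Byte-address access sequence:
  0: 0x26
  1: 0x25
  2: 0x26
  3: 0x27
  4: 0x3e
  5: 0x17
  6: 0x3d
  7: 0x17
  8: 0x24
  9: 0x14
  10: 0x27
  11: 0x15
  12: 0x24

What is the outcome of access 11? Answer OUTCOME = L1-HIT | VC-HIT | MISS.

  [0] addr=0x26 blk=9 s=1: MISS | VC []
  [1] addr=0x25 blk=9 s=1: L1-HIT | VC []
  [2] addr=0x26 blk=9 s=1: L1-HIT | VC []
  [3] addr=0x27 blk=9 s=1: L1-HIT | VC []
  [4] addr=0x3e blk=15 s=1: MISS | VC [9]
  [5] addr=0x17 blk=5 s=1: MISS | VC [9, 15]
  [6] addr=0x3d blk=15 s=1: VC-HIT | VC [9, 5]
  [7] addr=0x17 blk=5 s=1: VC-HIT | VC [9, 15]
  [8] addr=0x24 blk=9 s=1: VC-HIT | VC [5, 15]
  [9] addr=0x14 blk=5 s=1: VC-HIT | VC [9, 15]
  [10] addr=0x27 blk=9 s=1: VC-HIT | VC [5, 15]
  [11] addr=0x15 blk=5 s=1: VC-HIT | VC [9, 15]
  [12] addr=0x24 blk=9 s=1: VC-HIT | VC [5, 15]

OUTCOME = VC-HIT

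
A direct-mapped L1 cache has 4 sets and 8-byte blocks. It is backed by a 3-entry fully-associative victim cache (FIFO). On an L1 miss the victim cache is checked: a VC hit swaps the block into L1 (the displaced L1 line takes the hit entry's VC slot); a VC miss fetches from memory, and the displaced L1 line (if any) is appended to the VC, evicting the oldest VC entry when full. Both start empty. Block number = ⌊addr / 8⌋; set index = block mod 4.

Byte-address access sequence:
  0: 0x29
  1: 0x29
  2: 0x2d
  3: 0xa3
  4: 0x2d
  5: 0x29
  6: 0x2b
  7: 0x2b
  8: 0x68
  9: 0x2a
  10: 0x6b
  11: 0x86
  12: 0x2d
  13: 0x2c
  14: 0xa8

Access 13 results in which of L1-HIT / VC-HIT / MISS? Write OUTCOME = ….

0: 0x29 (blk 5, set 1) → MISS  vc=[]
1: 0x29 (blk 5, set 1) → L1-HIT  vc=[]
2: 0x2d (blk 5, set 1) → L1-HIT  vc=[]
3: 0xa3 (blk 20, set 0) → MISS  vc=[]
4: 0x2d (blk 5, set 1) → L1-HIT  vc=[]
5: 0x29 (blk 5, set 1) → L1-HIT  vc=[]
6: 0x2b (blk 5, set 1) → L1-HIT  vc=[]
7: 0x2b (blk 5, set 1) → L1-HIT  vc=[]
8: 0x68 (blk 13, set 1) → MISS  vc=[5]
9: 0x2a (blk 5, set 1) → VC-HIT  vc=[13]
10: 0x6b (blk 13, set 1) → VC-HIT  vc=[5]
11: 0x86 (blk 16, set 0) → MISS  vc=[5, 20]
12: 0x2d (blk 5, set 1) → VC-HIT  vc=[13, 20]
13: 0x2c (blk 5, set 1) → L1-HIT  vc=[13, 20]
14: 0xa8 (blk 21, set 1) → MISS  vc=[13, 20, 5]

OUTCOME = L1-HIT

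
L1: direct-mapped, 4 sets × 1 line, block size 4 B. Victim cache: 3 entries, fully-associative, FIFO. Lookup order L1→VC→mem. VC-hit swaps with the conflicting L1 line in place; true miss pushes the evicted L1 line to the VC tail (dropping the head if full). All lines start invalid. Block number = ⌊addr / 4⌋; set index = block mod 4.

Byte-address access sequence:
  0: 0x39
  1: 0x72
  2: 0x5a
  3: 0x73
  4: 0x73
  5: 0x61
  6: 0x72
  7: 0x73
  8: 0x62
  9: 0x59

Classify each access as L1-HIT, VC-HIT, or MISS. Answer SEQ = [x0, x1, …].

  [0] addr=0x39 blk=14 s=2: MISS | VC []
  [1] addr=0x72 blk=28 s=0: MISS | VC []
  [2] addr=0x5a blk=22 s=2: MISS | VC [14]
  [3] addr=0x73 blk=28 s=0: L1-HIT | VC [14]
  [4] addr=0x73 blk=28 s=0: L1-HIT | VC [14]
  [5] addr=0x61 blk=24 s=0: MISS | VC [14, 28]
  [6] addr=0x72 blk=28 s=0: VC-HIT | VC [14, 24]
  [7] addr=0x73 blk=28 s=0: L1-HIT | VC [14, 24]
  [8] addr=0x62 blk=24 s=0: VC-HIT | VC [14, 28]
  [9] addr=0x59 blk=22 s=2: L1-HIT | VC [14, 28]

SEQ = [MISS, MISS, MISS, L1-HIT, L1-HIT, MISS, VC-HIT, L1-HIT, VC-HIT, L1-HIT]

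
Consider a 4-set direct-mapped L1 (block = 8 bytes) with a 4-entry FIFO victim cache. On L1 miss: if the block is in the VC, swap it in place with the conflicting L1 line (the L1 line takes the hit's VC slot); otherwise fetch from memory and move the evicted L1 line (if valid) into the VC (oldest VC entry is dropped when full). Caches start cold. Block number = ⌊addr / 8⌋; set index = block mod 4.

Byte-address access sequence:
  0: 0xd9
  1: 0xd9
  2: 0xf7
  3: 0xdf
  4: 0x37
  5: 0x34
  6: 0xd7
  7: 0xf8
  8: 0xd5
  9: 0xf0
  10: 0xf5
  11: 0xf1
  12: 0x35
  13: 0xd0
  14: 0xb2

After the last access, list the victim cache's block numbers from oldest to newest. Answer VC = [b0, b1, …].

  [0] addr=0xd9 blk=27 s=3: MISS | VC []
  [1] addr=0xd9 blk=27 s=3: L1-HIT | VC []
  [2] addr=0xf7 blk=30 s=2: MISS | VC []
  [3] addr=0xdf blk=27 s=3: L1-HIT | VC []
  [4] addr=0x37 blk=6 s=2: MISS | VC [30]
  [5] addr=0x34 blk=6 s=2: L1-HIT | VC [30]
  [6] addr=0xd7 blk=26 s=2: MISS | VC [30, 6]
  [7] addr=0xf8 blk=31 s=3: MISS | VC [30, 6, 27]
  [8] addr=0xd5 blk=26 s=2: L1-HIT | VC [30, 6, 27]
  [9] addr=0xf0 blk=30 s=2: VC-HIT | VC [26, 6, 27]
  [10] addr=0xf5 blk=30 s=2: L1-HIT | VC [26, 6, 27]
  [11] addr=0xf1 blk=30 s=2: L1-HIT | VC [26, 6, 27]
  [12] addr=0x35 blk=6 s=2: VC-HIT | VC [26, 30, 27]
  [13] addr=0xd0 blk=26 s=2: VC-HIT | VC [6, 30, 27]
  [14] addr=0xb2 blk=22 s=2: MISS | VC [6, 30, 27, 26]

VC = [6, 30, 27, 26]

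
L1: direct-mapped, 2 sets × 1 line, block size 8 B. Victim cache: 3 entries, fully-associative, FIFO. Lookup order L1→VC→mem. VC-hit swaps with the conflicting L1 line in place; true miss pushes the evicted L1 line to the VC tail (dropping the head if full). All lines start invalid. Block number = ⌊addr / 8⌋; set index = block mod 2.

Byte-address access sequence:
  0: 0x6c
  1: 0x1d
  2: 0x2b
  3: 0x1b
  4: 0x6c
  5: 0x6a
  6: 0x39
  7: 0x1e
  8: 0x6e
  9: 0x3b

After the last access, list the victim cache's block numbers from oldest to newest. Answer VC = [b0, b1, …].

#0 0x6c→b13/s1 MISS; vc=[]
#1 0x1d→b3/s1 MISS; vc=[13]
#2 0x2b→b5/s1 MISS; vc=[13,3]
#3 0x1b→b3/s1 VC-HIT; vc=[13,5]
#4 0x6c→b13/s1 VC-HIT; vc=[3,5]
#5 0x6a→b13/s1 L1-HIT; vc=[3,5]
#6 0x39→b7/s1 MISS; vc=[3,5,13]
#7 0x1e→b3/s1 VC-HIT; vc=[7,5,13]
#8 0x6e→b13/s1 VC-HIT; vc=[7,5,3]
#9 0x3b→b7/s1 VC-HIT; vc=[13,5,3]

VC = [13, 5, 3]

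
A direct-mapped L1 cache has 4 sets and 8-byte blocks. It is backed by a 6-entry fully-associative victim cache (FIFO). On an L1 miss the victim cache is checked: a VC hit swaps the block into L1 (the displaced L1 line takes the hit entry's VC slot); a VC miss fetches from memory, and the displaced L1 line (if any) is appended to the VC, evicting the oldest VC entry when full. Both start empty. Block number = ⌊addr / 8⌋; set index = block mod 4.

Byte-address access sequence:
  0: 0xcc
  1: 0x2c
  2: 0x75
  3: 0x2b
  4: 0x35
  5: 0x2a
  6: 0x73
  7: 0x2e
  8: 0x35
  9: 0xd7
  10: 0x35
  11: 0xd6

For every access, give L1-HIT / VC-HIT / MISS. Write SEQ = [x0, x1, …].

#0 0xcc→b25/s1 MISS; vc=[]
#1 0x2c→b5/s1 MISS; vc=[25]
#2 0x75→b14/s2 MISS; vc=[25]
#3 0x2b→b5/s1 L1-HIT; vc=[25]
#4 0x35→b6/s2 MISS; vc=[25,14]
#5 0x2a→b5/s1 L1-HIT; vc=[25,14]
#6 0x73→b14/s2 VC-HIT; vc=[25,6]
#7 0x2e→b5/s1 L1-HIT; vc=[25,6]
#8 0x35→b6/s2 VC-HIT; vc=[25,14]
#9 0xd7→b26/s2 MISS; vc=[25,14,6]
#10 0x35→b6/s2 VC-HIT; vc=[25,14,26]
#11 0xd6→b26/s2 VC-HIT; vc=[25,14,6]

SEQ = [MISS, MISS, MISS, L1-HIT, MISS, L1-HIT, VC-HIT, L1-HIT, VC-HIT, MISS, VC-HIT, VC-HIT]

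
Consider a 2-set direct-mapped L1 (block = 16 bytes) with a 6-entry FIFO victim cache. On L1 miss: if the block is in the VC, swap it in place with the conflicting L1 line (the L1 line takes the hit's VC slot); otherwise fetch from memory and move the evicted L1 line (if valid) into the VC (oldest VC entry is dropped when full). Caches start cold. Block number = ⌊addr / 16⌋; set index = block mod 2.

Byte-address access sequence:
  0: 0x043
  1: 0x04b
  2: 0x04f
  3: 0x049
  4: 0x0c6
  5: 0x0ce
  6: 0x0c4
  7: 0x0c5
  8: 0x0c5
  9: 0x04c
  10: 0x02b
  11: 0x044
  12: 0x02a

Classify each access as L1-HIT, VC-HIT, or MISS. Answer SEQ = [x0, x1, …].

#0 0x43→b4/s0 MISS; vc=[]
#1 0x4b→b4/s0 L1-HIT; vc=[]
#2 0x4f→b4/s0 L1-HIT; vc=[]
#3 0x49→b4/s0 L1-HIT; vc=[]
#4 0xc6→b12/s0 MISS; vc=[4]
#5 0xce→b12/s0 L1-HIT; vc=[4]
#6 0xc4→b12/s0 L1-HIT; vc=[4]
#7 0xc5→b12/s0 L1-HIT; vc=[4]
#8 0xc5→b12/s0 L1-HIT; vc=[4]
#9 0x4c→b4/s0 VC-HIT; vc=[12]
#10 0x2b→b2/s0 MISS; vc=[12,4]
#11 0x44→b4/s0 VC-HIT; vc=[12,2]
#12 0x2a→b2/s0 VC-HIT; vc=[12,4]

SEQ = [MISS, L1-HIT, L1-HIT, L1-HIT, MISS, L1-HIT, L1-HIT, L1-HIT, L1-HIT, VC-HIT, MISS, VC-HIT, VC-HIT]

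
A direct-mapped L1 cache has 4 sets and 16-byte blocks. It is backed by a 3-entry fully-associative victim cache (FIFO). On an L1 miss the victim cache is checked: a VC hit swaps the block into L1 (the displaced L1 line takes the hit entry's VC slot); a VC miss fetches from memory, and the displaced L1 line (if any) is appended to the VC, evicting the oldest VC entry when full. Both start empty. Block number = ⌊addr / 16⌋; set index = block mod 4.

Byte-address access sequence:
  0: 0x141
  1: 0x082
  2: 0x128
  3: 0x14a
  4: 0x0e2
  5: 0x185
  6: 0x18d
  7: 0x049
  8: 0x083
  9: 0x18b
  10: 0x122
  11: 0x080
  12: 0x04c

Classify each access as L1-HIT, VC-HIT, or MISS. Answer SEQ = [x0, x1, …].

SEQ = [MISS, MISS, MISS, VC-HIT, MISS, MISS, L1-HIT, MISS, MISS, VC-HIT, MISS, VC-HIT, VC-HIT]

  [0] addr=0x141 blk=20 s=0: MISS | VC []
  [1] addr=0x82 blk=8 s=0: MISS | VC [20]
  [2] addr=0x128 blk=18 s=2: MISS | VC [20]
  [3] addr=0x14a blk=20 s=0: VC-HIT | VC [8]
  [4] addr=0xe2 blk=14 s=2: MISS | VC [8, 18]
  [5] addr=0x185 blk=24 s=0: MISS | VC [8, 18, 20]
  [6] addr=0x18d blk=24 s=0: L1-HIT | VC [8, 18, 20]
  [7] addr=0x49 blk=4 s=0: MISS | VC [18, 20, 24]
  [8] addr=0x83 blk=8 s=0: MISS | VC [20, 24, 4]
  [9] addr=0x18b blk=24 s=0: VC-HIT | VC [20, 8, 4]
  [10] addr=0x122 blk=18 s=2: MISS | VC [8, 4, 14]
  [11] addr=0x80 blk=8 s=0: VC-HIT | VC [24, 4, 14]
  [12] addr=0x4c blk=4 s=0: VC-HIT | VC [24, 8, 14]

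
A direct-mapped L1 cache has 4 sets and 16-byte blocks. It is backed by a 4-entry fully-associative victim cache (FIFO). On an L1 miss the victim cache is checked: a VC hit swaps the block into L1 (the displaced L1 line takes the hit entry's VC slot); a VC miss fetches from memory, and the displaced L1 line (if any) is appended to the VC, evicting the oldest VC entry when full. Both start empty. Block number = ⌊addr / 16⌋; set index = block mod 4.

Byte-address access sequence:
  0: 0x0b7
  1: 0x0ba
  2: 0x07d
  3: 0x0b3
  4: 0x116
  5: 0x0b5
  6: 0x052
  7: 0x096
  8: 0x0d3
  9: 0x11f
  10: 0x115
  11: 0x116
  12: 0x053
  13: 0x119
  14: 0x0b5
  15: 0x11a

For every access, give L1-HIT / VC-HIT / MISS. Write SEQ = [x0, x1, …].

  [0] addr=0xb7 blk=11 s=3: MISS | VC []
  [1] addr=0xba blk=11 s=3: L1-HIT | VC []
  [2] addr=0x7d blk=7 s=3: MISS | VC [11]
  [3] addr=0xb3 blk=11 s=3: VC-HIT | VC [7]
  [4] addr=0x116 blk=17 s=1: MISS | VC [7]
  [5] addr=0xb5 blk=11 s=3: L1-HIT | VC [7]
  [6] addr=0x52 blk=5 s=1: MISS | VC [7, 17]
  [7] addr=0x96 blk=9 s=1: MISS | VC [7, 17, 5]
  [8] addr=0xd3 blk=13 s=1: MISS | VC [7, 17, 5, 9]
  [9] addr=0x11f blk=17 s=1: VC-HIT | VC [7, 13, 5, 9]
  [10] addr=0x115 blk=17 s=1: L1-HIT | VC [7, 13, 5, 9]
  [11] addr=0x116 blk=17 s=1: L1-HIT | VC [7, 13, 5, 9]
  [12] addr=0x53 blk=5 s=1: VC-HIT | VC [7, 13, 17, 9]
  [13] addr=0x119 blk=17 s=1: VC-HIT | VC [7, 13, 5, 9]
  [14] addr=0xb5 blk=11 s=3: L1-HIT | VC [7, 13, 5, 9]
  [15] addr=0x11a blk=17 s=1: L1-HIT | VC [7, 13, 5, 9]

SEQ = [MISS, L1-HIT, MISS, VC-HIT, MISS, L1-HIT, MISS, MISS, MISS, VC-HIT, L1-HIT, L1-HIT, VC-HIT, VC-HIT, L1-HIT, L1-HIT]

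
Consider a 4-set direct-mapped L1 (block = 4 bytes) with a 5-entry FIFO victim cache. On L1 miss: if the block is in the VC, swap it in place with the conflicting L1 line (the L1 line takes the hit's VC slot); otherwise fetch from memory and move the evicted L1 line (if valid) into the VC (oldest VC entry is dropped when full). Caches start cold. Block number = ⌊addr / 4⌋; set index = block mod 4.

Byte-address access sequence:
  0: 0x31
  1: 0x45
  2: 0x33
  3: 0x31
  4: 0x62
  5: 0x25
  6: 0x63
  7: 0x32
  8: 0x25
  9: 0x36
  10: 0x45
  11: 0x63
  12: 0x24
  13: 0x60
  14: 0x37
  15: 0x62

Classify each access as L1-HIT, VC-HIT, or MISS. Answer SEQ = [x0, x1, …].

SEQ = [MISS, MISS, L1-HIT, L1-HIT, MISS, MISS, L1-HIT, VC-HIT, L1-HIT, MISS, VC-HIT, VC-HIT, VC-HIT, L1-HIT, VC-HIT, L1-HIT]

#0 0x31→b12/s0 MISS; vc=[]
#1 0x45→b17/s1 MISS; vc=[]
#2 0x33→b12/s0 L1-HIT; vc=[]
#3 0x31→b12/s0 L1-HIT; vc=[]
#4 0x62→b24/s0 MISS; vc=[12]
#5 0x25→b9/s1 MISS; vc=[12,17]
#6 0x63→b24/s0 L1-HIT; vc=[12,17]
#7 0x32→b12/s0 VC-HIT; vc=[24,17]
#8 0x25→b9/s1 L1-HIT; vc=[24,17]
#9 0x36→b13/s1 MISS; vc=[24,17,9]
#10 0x45→b17/s1 VC-HIT; vc=[24,13,9]
#11 0x63→b24/s0 VC-HIT; vc=[12,13,9]
#12 0x24→b9/s1 VC-HIT; vc=[12,13,17]
#13 0x60→b24/s0 L1-HIT; vc=[12,13,17]
#14 0x37→b13/s1 VC-HIT; vc=[12,9,17]
#15 0x62→b24/s0 L1-HIT; vc=[12,9,17]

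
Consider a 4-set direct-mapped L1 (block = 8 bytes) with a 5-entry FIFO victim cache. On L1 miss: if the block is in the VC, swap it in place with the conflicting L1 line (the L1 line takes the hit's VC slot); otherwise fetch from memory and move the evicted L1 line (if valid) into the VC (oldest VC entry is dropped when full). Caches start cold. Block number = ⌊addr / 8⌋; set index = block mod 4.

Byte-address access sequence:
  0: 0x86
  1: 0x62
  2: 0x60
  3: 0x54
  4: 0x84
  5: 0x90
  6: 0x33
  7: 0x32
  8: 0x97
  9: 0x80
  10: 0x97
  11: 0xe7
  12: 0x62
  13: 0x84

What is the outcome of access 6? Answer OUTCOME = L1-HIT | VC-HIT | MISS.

OUTCOME = MISS

0: 0x86 (blk 16, set 0) → MISS  vc=[]
1: 0x62 (blk 12, set 0) → MISS  vc=[16]
2: 0x60 (blk 12, set 0) → L1-HIT  vc=[16]
3: 0x54 (blk 10, set 2) → MISS  vc=[16]
4: 0x84 (blk 16, set 0) → VC-HIT  vc=[12]
5: 0x90 (blk 18, set 2) → MISS  vc=[12, 10]
6: 0x33 (blk 6, set 2) → MISS  vc=[12, 10, 18]
7: 0x32 (blk 6, set 2) → L1-HIT  vc=[12, 10, 18]
8: 0x97 (blk 18, set 2) → VC-HIT  vc=[12, 10, 6]
9: 0x80 (blk 16, set 0) → L1-HIT  vc=[12, 10, 6]
10: 0x97 (blk 18, set 2) → L1-HIT  vc=[12, 10, 6]
11: 0xe7 (blk 28, set 0) → MISS  vc=[12, 10, 6, 16]
12: 0x62 (blk 12, set 0) → VC-HIT  vc=[28, 10, 6, 16]
13: 0x84 (blk 16, set 0) → VC-HIT  vc=[28, 10, 6, 12]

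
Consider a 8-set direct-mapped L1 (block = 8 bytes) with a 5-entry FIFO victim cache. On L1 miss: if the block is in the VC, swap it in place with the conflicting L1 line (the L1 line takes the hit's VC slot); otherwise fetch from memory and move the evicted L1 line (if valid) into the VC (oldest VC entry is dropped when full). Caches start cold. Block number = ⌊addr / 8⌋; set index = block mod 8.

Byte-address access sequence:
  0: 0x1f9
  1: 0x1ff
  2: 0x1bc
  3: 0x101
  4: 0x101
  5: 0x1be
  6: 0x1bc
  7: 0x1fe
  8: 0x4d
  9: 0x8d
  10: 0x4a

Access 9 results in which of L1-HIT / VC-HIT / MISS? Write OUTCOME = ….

0: 0x1f9 (blk 63, set 7) → MISS  vc=[]
1: 0x1ff (blk 63, set 7) → L1-HIT  vc=[]
2: 0x1bc (blk 55, set 7) → MISS  vc=[63]
3: 0x101 (blk 32, set 0) → MISS  vc=[63]
4: 0x101 (blk 32, set 0) → L1-HIT  vc=[63]
5: 0x1be (blk 55, set 7) → L1-HIT  vc=[63]
6: 0x1bc (blk 55, set 7) → L1-HIT  vc=[63]
7: 0x1fe (blk 63, set 7) → VC-HIT  vc=[55]
8: 0x4d (blk 9, set 1) → MISS  vc=[55]
9: 0x8d (blk 17, set 1) → MISS  vc=[55, 9]
10: 0x4a (blk 9, set 1) → VC-HIT  vc=[55, 17]

OUTCOME = MISS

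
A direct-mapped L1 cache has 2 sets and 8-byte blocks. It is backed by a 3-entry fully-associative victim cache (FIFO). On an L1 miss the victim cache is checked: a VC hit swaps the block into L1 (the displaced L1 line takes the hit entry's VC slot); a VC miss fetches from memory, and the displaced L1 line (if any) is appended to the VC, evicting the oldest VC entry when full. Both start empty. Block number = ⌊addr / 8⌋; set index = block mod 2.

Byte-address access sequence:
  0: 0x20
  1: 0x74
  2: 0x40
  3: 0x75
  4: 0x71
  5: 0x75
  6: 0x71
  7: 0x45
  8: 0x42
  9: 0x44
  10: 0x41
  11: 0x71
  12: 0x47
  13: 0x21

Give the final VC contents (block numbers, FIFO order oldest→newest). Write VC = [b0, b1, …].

VC = [8, 14]

0: 0x20 (blk 4, set 0) → MISS  vc=[]
1: 0x74 (blk 14, set 0) → MISS  vc=[4]
2: 0x40 (blk 8, set 0) → MISS  vc=[4, 14]
3: 0x75 (blk 14, set 0) → VC-HIT  vc=[4, 8]
4: 0x71 (blk 14, set 0) → L1-HIT  vc=[4, 8]
5: 0x75 (blk 14, set 0) → L1-HIT  vc=[4, 8]
6: 0x71 (blk 14, set 0) → L1-HIT  vc=[4, 8]
7: 0x45 (blk 8, set 0) → VC-HIT  vc=[4, 14]
8: 0x42 (blk 8, set 0) → L1-HIT  vc=[4, 14]
9: 0x44 (blk 8, set 0) → L1-HIT  vc=[4, 14]
10: 0x41 (blk 8, set 0) → L1-HIT  vc=[4, 14]
11: 0x71 (blk 14, set 0) → VC-HIT  vc=[4, 8]
12: 0x47 (blk 8, set 0) → VC-HIT  vc=[4, 14]
13: 0x21 (blk 4, set 0) → VC-HIT  vc=[8, 14]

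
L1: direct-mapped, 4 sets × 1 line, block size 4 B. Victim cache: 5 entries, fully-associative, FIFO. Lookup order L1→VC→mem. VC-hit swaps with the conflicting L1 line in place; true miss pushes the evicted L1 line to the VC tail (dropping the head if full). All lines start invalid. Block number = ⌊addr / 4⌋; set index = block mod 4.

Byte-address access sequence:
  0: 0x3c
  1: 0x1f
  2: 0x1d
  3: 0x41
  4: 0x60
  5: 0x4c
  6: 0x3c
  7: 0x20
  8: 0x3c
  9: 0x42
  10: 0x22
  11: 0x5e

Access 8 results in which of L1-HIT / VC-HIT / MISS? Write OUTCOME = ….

0: 0x3c (blk 15, set 3) → MISS  vc=[]
1: 0x1f (blk 7, set 3) → MISS  vc=[15]
2: 0x1d (blk 7, set 3) → L1-HIT  vc=[15]
3: 0x41 (blk 16, set 0) → MISS  vc=[15]
4: 0x60 (blk 24, set 0) → MISS  vc=[15, 16]
5: 0x4c (blk 19, set 3) → MISS  vc=[15, 16, 7]
6: 0x3c (blk 15, set 3) → VC-HIT  vc=[19, 16, 7]
7: 0x20 (blk 8, set 0) → MISS  vc=[19, 16, 7, 24]
8: 0x3c (blk 15, set 3) → L1-HIT  vc=[19, 16, 7, 24]
9: 0x42 (blk 16, set 0) → VC-HIT  vc=[19, 8, 7, 24]
10: 0x22 (blk 8, set 0) → VC-HIT  vc=[19, 16, 7, 24]
11: 0x5e (blk 23, set 3) → MISS  vc=[19, 16, 7, 24, 15]

OUTCOME = L1-HIT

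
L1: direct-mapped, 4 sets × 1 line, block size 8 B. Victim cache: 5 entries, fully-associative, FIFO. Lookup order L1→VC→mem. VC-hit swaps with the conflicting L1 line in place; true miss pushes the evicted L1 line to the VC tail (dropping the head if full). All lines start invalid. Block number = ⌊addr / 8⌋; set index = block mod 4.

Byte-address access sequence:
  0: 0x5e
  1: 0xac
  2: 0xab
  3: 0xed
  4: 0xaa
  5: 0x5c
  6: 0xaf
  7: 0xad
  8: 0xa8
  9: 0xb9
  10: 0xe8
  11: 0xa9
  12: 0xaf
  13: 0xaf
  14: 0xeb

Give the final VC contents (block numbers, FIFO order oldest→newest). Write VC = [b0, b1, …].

VC = [21, 11]

#0 0x5e→b11/s3 MISS; vc=[]
#1 0xac→b21/s1 MISS; vc=[]
#2 0xab→b21/s1 L1-HIT; vc=[]
#3 0xed→b29/s1 MISS; vc=[21]
#4 0xaa→b21/s1 VC-HIT; vc=[29]
#5 0x5c→b11/s3 L1-HIT; vc=[29]
#6 0xaf→b21/s1 L1-HIT; vc=[29]
#7 0xad→b21/s1 L1-HIT; vc=[29]
#8 0xa8→b21/s1 L1-HIT; vc=[29]
#9 0xb9→b23/s3 MISS; vc=[29,11]
#10 0xe8→b29/s1 VC-HIT; vc=[21,11]
#11 0xa9→b21/s1 VC-HIT; vc=[29,11]
#12 0xaf→b21/s1 L1-HIT; vc=[29,11]
#13 0xaf→b21/s1 L1-HIT; vc=[29,11]
#14 0xeb→b29/s1 VC-HIT; vc=[21,11]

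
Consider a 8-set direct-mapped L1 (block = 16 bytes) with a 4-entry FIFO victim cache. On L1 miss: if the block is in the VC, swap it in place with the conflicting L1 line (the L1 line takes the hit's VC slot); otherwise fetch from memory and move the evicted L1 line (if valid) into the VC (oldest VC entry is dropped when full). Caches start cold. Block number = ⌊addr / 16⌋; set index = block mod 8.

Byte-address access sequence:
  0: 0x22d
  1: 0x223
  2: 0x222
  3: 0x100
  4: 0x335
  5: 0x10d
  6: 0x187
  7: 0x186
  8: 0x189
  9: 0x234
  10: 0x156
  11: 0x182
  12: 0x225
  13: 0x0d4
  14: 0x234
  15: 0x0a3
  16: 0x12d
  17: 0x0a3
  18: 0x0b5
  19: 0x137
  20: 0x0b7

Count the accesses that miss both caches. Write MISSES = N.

  [0] addr=0x22d blk=34 s=2: MISS | VC []
  [1] addr=0x223 blk=34 s=2: L1-HIT | VC []
  [2] addr=0x222 blk=34 s=2: L1-HIT | VC []
  [3] addr=0x100 blk=16 s=0: MISS | VC []
  [4] addr=0x335 blk=51 s=3: MISS | VC []
  [5] addr=0x10d blk=16 s=0: L1-HIT | VC []
  [6] addr=0x187 blk=24 s=0: MISS | VC [16]
  [7] addr=0x186 blk=24 s=0: L1-HIT | VC [16]
  [8] addr=0x189 blk=24 s=0: L1-HIT | VC [16]
  [9] addr=0x234 blk=35 s=3: MISS | VC [16, 51]
  [10] addr=0x156 blk=21 s=5: MISS | VC [16, 51]
  [11] addr=0x182 blk=24 s=0: L1-HIT | VC [16, 51]
  [12] addr=0x225 blk=34 s=2: L1-HIT | VC [16, 51]
  [13] addr=0xd4 blk=13 s=5: MISS | VC [16, 51, 21]
  [14] addr=0x234 blk=35 s=3: L1-HIT | VC [16, 51, 21]
  [15] addr=0xa3 blk=10 s=2: MISS | VC [16, 51, 21, 34]
  [16] addr=0x12d blk=18 s=2: MISS | VC [51, 21, 34, 10]
  [17] addr=0xa3 blk=10 s=2: VC-HIT | VC [51, 21, 34, 18]
  [18] addr=0xb5 blk=11 s=3: MISS | VC [21, 34, 18, 35]
  [19] addr=0x137 blk=19 s=3: MISS | VC [34, 18, 35, 11]
  [20] addr=0xb7 blk=11 s=3: VC-HIT | VC [34, 18, 35, 19]

MISSES = 11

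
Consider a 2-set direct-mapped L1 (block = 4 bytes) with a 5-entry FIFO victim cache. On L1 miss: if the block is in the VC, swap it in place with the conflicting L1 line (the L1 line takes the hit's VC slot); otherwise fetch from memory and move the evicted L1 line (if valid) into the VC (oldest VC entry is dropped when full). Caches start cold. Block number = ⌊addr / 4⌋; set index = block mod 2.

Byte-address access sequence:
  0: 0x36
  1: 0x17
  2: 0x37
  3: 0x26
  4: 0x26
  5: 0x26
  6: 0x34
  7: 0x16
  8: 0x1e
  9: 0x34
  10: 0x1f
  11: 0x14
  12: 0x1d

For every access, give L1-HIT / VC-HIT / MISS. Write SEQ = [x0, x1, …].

SEQ = [MISS, MISS, VC-HIT, MISS, L1-HIT, L1-HIT, VC-HIT, VC-HIT, MISS, VC-HIT, VC-HIT, VC-HIT, VC-HIT]

#0 0x36→b13/s1 MISS; vc=[]
#1 0x17→b5/s1 MISS; vc=[13]
#2 0x37→b13/s1 VC-HIT; vc=[5]
#3 0x26→b9/s1 MISS; vc=[5,13]
#4 0x26→b9/s1 L1-HIT; vc=[5,13]
#5 0x26→b9/s1 L1-HIT; vc=[5,13]
#6 0x34→b13/s1 VC-HIT; vc=[5,9]
#7 0x16→b5/s1 VC-HIT; vc=[13,9]
#8 0x1e→b7/s1 MISS; vc=[13,9,5]
#9 0x34→b13/s1 VC-HIT; vc=[7,9,5]
#10 0x1f→b7/s1 VC-HIT; vc=[13,9,5]
#11 0x14→b5/s1 VC-HIT; vc=[13,9,7]
#12 0x1d→b7/s1 VC-HIT; vc=[13,9,5]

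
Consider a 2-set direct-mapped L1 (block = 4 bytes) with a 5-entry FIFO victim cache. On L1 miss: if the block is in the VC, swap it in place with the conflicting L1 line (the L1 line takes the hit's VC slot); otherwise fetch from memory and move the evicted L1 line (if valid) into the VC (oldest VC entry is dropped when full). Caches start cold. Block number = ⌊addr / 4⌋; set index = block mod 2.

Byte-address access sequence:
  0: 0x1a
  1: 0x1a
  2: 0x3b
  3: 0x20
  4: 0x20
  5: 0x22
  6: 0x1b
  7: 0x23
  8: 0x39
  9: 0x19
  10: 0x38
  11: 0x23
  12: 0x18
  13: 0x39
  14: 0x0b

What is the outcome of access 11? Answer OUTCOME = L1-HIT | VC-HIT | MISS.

  [0] addr=0x1a blk=6 s=0: MISS | VC []
  [1] addr=0x1a blk=6 s=0: L1-HIT | VC []
  [2] addr=0x3b blk=14 s=0: MISS | VC [6]
  [3] addr=0x20 blk=8 s=0: MISS | VC [6, 14]
  [4] addr=0x20 blk=8 s=0: L1-HIT | VC [6, 14]
  [5] addr=0x22 blk=8 s=0: L1-HIT | VC [6, 14]
  [6] addr=0x1b blk=6 s=0: VC-HIT | VC [8, 14]
  [7] addr=0x23 blk=8 s=0: VC-HIT | VC [6, 14]
  [8] addr=0x39 blk=14 s=0: VC-HIT | VC [6, 8]
  [9] addr=0x19 blk=6 s=0: VC-HIT | VC [14, 8]
  [10] addr=0x38 blk=14 s=0: VC-HIT | VC [6, 8]
  [11] addr=0x23 blk=8 s=0: VC-HIT | VC [6, 14]
  [12] addr=0x18 blk=6 s=0: VC-HIT | VC [8, 14]
  [13] addr=0x39 blk=14 s=0: VC-HIT | VC [8, 6]
  [14] addr=0xb blk=2 s=0: MISS | VC [8, 6, 14]

OUTCOME = VC-HIT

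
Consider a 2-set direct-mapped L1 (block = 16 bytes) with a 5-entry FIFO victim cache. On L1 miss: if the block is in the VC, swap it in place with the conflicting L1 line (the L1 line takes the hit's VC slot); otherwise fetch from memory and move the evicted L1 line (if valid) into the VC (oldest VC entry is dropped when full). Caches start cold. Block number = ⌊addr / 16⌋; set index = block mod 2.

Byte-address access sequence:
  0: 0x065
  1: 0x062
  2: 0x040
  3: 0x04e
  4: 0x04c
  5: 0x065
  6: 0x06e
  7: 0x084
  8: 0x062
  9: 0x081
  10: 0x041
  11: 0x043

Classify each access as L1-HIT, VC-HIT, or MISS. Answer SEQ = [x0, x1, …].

  [0] addr=0x65 blk=6 s=0: MISS | VC []
  [1] addr=0x62 blk=6 s=0: L1-HIT | VC []
  [2] addr=0x40 blk=4 s=0: MISS | VC [6]
  [3] addr=0x4e blk=4 s=0: L1-HIT | VC [6]
  [4] addr=0x4c blk=4 s=0: L1-HIT | VC [6]
  [5] addr=0x65 blk=6 s=0: VC-HIT | VC [4]
  [6] addr=0x6e blk=6 s=0: L1-HIT | VC [4]
  [7] addr=0x84 blk=8 s=0: MISS | VC [4, 6]
  [8] addr=0x62 blk=6 s=0: VC-HIT | VC [4, 8]
  [9] addr=0x81 blk=8 s=0: VC-HIT | VC [4, 6]
  [10] addr=0x41 blk=4 s=0: VC-HIT | VC [8, 6]
  [11] addr=0x43 blk=4 s=0: L1-HIT | VC [8, 6]

SEQ = [MISS, L1-HIT, MISS, L1-HIT, L1-HIT, VC-HIT, L1-HIT, MISS, VC-HIT, VC-HIT, VC-HIT, L1-HIT]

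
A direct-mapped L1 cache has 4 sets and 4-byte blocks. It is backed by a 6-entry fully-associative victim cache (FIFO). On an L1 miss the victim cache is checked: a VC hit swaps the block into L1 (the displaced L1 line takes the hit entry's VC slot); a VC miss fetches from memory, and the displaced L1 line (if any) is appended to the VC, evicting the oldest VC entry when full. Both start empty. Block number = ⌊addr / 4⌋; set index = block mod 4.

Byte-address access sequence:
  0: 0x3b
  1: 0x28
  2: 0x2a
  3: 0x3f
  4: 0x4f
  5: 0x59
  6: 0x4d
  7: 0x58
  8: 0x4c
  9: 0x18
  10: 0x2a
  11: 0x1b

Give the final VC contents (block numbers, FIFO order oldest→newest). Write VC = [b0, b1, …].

  [0] addr=0x3b blk=14 s=2: MISS | VC []
  [1] addr=0x28 blk=10 s=2: MISS | VC [14]
  [2] addr=0x2a blk=10 s=2: L1-HIT | VC [14]
  [3] addr=0x3f blk=15 s=3: MISS | VC [14]
  [4] addr=0x4f blk=19 s=3: MISS | VC [14, 15]
  [5] addr=0x59 blk=22 s=2: MISS | VC [14, 15, 10]
  [6] addr=0x4d blk=19 s=3: L1-HIT | VC [14, 15, 10]
  [7] addr=0x58 blk=22 s=2: L1-HIT | VC [14, 15, 10]
  [8] addr=0x4c blk=19 s=3: L1-HIT | VC [14, 15, 10]
  [9] addr=0x18 blk=6 s=2: MISS | VC [14, 15, 10, 22]
  [10] addr=0x2a blk=10 s=2: VC-HIT | VC [14, 15, 6, 22]
  [11] addr=0x1b blk=6 s=2: VC-HIT | VC [14, 15, 10, 22]

VC = [14, 15, 10, 22]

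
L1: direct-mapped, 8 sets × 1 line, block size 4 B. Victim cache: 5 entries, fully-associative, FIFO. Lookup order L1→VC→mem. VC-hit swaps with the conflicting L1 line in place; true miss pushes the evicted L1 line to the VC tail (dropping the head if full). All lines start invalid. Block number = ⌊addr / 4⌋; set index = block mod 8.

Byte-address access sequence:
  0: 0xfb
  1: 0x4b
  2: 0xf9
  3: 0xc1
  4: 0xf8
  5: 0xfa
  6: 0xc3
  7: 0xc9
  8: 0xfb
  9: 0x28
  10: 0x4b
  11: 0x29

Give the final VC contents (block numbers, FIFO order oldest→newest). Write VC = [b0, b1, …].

  [0] addr=0xfb blk=62 s=6: MISS | VC []
  [1] addr=0x4b blk=18 s=2: MISS | VC []
  [2] addr=0xf9 blk=62 s=6: L1-HIT | VC []
  [3] addr=0xc1 blk=48 s=0: MISS | VC []
  [4] addr=0xf8 blk=62 s=6: L1-HIT | VC []
  [5] addr=0xfa blk=62 s=6: L1-HIT | VC []
  [6] addr=0xc3 blk=48 s=0: L1-HIT | VC []
  [7] addr=0xc9 blk=50 s=2: MISS | VC [18]
  [8] addr=0xfb blk=62 s=6: L1-HIT | VC [18]
  [9] addr=0x28 blk=10 s=2: MISS | VC [18, 50]
  [10] addr=0x4b blk=18 s=2: VC-HIT | VC [10, 50]
  [11] addr=0x29 blk=10 s=2: VC-HIT | VC [18, 50]

VC = [18, 50]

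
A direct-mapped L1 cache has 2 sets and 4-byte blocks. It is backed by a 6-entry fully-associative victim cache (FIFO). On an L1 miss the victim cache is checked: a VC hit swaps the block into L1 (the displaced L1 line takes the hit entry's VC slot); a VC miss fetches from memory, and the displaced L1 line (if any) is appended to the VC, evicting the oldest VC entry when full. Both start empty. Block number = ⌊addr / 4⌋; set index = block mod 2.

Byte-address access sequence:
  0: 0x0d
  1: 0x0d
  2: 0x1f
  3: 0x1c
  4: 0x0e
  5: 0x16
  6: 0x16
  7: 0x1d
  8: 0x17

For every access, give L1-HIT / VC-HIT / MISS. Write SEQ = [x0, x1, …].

SEQ = [MISS, L1-HIT, MISS, L1-HIT, VC-HIT, MISS, L1-HIT, VC-HIT, VC-HIT]

0: 0xd (blk 3, set 1) → MISS  vc=[]
1: 0xd (blk 3, set 1) → L1-HIT  vc=[]
2: 0x1f (blk 7, set 1) → MISS  vc=[3]
3: 0x1c (blk 7, set 1) → L1-HIT  vc=[3]
4: 0xe (blk 3, set 1) → VC-HIT  vc=[7]
5: 0x16 (blk 5, set 1) → MISS  vc=[7, 3]
6: 0x16 (blk 5, set 1) → L1-HIT  vc=[7, 3]
7: 0x1d (blk 7, set 1) → VC-HIT  vc=[5, 3]
8: 0x17 (blk 5, set 1) → VC-HIT  vc=[7, 3]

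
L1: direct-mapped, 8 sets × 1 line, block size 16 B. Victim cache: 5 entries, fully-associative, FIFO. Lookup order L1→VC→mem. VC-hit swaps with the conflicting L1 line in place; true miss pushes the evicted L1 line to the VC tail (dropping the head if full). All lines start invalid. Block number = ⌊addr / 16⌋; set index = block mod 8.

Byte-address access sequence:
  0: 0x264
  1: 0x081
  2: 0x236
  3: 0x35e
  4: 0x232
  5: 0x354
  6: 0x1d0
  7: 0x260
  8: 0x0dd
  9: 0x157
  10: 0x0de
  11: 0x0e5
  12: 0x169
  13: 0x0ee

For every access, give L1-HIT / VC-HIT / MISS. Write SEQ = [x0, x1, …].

  [0] addr=0x264 blk=38 s=6: MISS | VC []
  [1] addr=0x81 blk=8 s=0: MISS | VC []
  [2] addr=0x236 blk=35 s=3: MISS | VC []
  [3] addr=0x35e blk=53 s=5: MISS | VC []
  [4] addr=0x232 blk=35 s=3: L1-HIT | VC []
  [5] addr=0x354 blk=53 s=5: L1-HIT | VC []
  [6] addr=0x1d0 blk=29 s=5: MISS | VC [53]
  [7] addr=0x260 blk=38 s=6: L1-HIT | VC [53]
  [8] addr=0xdd blk=13 s=5: MISS | VC [53, 29]
  [9] addr=0x157 blk=21 s=5: MISS | VC [53, 29, 13]
  [10] addr=0xde blk=13 s=5: VC-HIT | VC [53, 29, 21]
  [11] addr=0xe5 blk=14 s=6: MISS | VC [53, 29, 21, 38]
  [12] addr=0x169 blk=22 s=6: MISS | VC [53, 29, 21, 38, 14]
  [13] addr=0xee blk=14 s=6: VC-HIT | VC [53, 29, 21, 38, 22]

SEQ = [MISS, MISS, MISS, MISS, L1-HIT, L1-HIT, MISS, L1-HIT, MISS, MISS, VC-HIT, MISS, MISS, VC-HIT]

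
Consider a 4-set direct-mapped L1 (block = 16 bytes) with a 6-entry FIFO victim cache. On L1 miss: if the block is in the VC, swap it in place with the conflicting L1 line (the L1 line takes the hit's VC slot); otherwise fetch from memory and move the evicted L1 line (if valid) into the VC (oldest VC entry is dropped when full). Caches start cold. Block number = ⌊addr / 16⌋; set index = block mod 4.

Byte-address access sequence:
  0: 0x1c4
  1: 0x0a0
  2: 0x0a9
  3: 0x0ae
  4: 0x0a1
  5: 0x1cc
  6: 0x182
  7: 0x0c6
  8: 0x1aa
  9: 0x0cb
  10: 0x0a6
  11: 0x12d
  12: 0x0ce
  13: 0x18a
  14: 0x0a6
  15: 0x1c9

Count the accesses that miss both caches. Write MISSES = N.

  [0] addr=0x1c4 blk=28 s=0: MISS | VC []
  [1] addr=0xa0 blk=10 s=2: MISS | VC []
  [2] addr=0xa9 blk=10 s=2: L1-HIT | VC []
  [3] addr=0xae blk=10 s=2: L1-HIT | VC []
  [4] addr=0xa1 blk=10 s=2: L1-HIT | VC []
  [5] addr=0x1cc blk=28 s=0: L1-HIT | VC []
  [6] addr=0x182 blk=24 s=0: MISS | VC [28]
  [7] addr=0xc6 blk=12 s=0: MISS | VC [28, 24]
  [8] addr=0x1aa blk=26 s=2: MISS | VC [28, 24, 10]
  [9] addr=0xcb blk=12 s=0: L1-HIT | VC [28, 24, 10]
  [10] addr=0xa6 blk=10 s=2: VC-HIT | VC [28, 24, 26]
  [11] addr=0x12d blk=18 s=2: MISS | VC [28, 24, 26, 10]
  [12] addr=0xce blk=12 s=0: L1-HIT | VC [28, 24, 26, 10]
  [13] addr=0x18a blk=24 s=0: VC-HIT | VC [28, 12, 26, 10]
  [14] addr=0xa6 blk=10 s=2: VC-HIT | VC [28, 12, 26, 18]
  [15] addr=0x1c9 blk=28 s=0: VC-HIT | VC [24, 12, 26, 18]

MISSES = 6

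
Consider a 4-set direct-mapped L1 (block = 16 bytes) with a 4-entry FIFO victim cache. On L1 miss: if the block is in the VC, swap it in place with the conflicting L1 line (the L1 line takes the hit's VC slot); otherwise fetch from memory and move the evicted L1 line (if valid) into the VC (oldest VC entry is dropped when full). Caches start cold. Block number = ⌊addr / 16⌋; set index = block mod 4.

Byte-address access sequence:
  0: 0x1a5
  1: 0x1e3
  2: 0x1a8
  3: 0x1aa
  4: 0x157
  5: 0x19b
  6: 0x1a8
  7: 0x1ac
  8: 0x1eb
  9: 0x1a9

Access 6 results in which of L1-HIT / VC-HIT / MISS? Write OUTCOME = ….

#0 0x1a5→b26/s2 MISS; vc=[]
#1 0x1e3→b30/s2 MISS; vc=[26]
#2 0x1a8→b26/s2 VC-HIT; vc=[30]
#3 0x1aa→b26/s2 L1-HIT; vc=[30]
#4 0x157→b21/s1 MISS; vc=[30]
#5 0x19b→b25/s1 MISS; vc=[30,21]
#6 0x1a8→b26/s2 L1-HIT; vc=[30,21]
#7 0x1ac→b26/s2 L1-HIT; vc=[30,21]
#8 0x1eb→b30/s2 VC-HIT; vc=[26,21]
#9 0x1a9→b26/s2 VC-HIT; vc=[30,21]

OUTCOME = L1-HIT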